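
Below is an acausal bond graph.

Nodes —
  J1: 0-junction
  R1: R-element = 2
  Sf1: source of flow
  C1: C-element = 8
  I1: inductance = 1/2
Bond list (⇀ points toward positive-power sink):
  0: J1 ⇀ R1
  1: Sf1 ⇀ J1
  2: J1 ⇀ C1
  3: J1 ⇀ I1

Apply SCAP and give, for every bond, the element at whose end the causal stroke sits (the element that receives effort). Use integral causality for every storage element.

#1 stroke at Sf1  (source Sf1 imposes f)
#2 stroke at J1  (prefer integral on C1)
#0 stroke at R1  (common-e at J1 fixed by 2)
#3 stroke at I1  (0-jn J1 has e-setter on 2)

b0 stroke→R1
b1 stroke→Sf1
b2 stroke→J1
b3 stroke→I1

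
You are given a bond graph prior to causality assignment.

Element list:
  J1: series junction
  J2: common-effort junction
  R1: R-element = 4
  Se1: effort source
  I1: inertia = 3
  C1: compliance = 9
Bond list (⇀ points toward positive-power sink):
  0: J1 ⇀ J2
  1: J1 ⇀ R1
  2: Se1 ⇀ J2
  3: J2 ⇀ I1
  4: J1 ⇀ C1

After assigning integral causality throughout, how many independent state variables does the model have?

2  (C1, I1 all integral)

β2 stroke→J2  (Se1 fixes effort; stroke away)
β0 stroke→J1  (J2: bond 2 brought effort, rest push out)
β3 stroke→I1  (common-e at J2 fixed by 2)
β4 stroke→J1  (C1: C, integral causality)
β1 stroke→R1  (J1 needs exactly one f-in)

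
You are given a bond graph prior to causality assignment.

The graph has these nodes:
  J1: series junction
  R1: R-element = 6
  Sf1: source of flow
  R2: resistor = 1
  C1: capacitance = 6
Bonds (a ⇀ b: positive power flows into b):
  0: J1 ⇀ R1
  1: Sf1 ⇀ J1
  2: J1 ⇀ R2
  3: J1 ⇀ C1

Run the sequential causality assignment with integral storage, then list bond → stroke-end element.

bond 0 stroke→J1
bond 1 stroke→Sf1
bond 2 stroke→J1
bond 3 stroke→J1

β1 |Sf1  (Sf1 fixes flow; stroke at Sf1)
β0 |J1  (J1 flow already set via bond 1)
β2 |J1  (common-f at J1 fixed by 1)
β3 |J1  (J1 flow already set via bond 1)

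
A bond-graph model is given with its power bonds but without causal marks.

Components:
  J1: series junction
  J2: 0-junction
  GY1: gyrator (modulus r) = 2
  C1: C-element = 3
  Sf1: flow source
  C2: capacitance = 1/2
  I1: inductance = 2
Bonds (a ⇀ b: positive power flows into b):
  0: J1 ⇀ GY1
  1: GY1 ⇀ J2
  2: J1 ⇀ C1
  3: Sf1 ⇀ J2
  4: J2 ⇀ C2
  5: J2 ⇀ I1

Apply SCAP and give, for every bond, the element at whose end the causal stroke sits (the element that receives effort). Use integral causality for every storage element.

#0 stroke→GY1
#1 stroke→GY1
#2 stroke→J1
#3 stroke→Sf1
#4 stroke→J2
#5 stroke→I1

β3 stroke→Sf1  (Sf1 (Sf) sets flow on bond)
β2 stroke→J1  (C1 outputs effort q/C1)
β0 stroke→GY1  (only one flow-in slot at J1)
β1 stroke→GY1  (through GY1, causality inverts; strokes same side of GY1)
β4 stroke→J2  (C2 outputs effort q/C2)
β5 stroke→I1  (J2 effort already set via bond 4)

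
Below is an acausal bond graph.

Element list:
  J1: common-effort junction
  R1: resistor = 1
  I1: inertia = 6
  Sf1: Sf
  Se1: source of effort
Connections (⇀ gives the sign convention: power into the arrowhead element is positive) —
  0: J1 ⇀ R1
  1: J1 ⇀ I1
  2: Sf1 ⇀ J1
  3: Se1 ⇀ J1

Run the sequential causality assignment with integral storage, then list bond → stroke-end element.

β2 |Sf1  (Sf1: flow source, stroke at near end)
β3 |J1  (Se1 fixes effort; stroke away)
β0 |R1  (J1 effort already set via bond 3)
β1 |I1  (J1 effort already set via bond 3)

b0 stroke at R1
b1 stroke at I1
b2 stroke at Sf1
b3 stroke at J1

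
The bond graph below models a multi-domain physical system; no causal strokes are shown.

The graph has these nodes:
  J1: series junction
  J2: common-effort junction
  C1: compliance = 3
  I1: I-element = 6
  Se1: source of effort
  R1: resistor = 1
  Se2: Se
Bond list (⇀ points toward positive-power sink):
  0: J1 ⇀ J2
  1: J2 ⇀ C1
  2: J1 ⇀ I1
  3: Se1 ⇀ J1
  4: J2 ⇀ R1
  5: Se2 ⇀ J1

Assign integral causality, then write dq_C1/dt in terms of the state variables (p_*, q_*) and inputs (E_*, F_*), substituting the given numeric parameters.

bond 3 →J1  (source Se1 imposes e)
bond 5 →J1  (source Se2 imposes e)
bond 1 →J2  (C1 integral (e out))
bond 0 →J1  (0-jn J2 has e-setter on 1)
bond 4 →R1  (0-jn J2 has e-setter on 1)
bond 2 →I1  (only one flow-in slot at J1)

dq_C1/dt = p_I1/6 - q_C1/3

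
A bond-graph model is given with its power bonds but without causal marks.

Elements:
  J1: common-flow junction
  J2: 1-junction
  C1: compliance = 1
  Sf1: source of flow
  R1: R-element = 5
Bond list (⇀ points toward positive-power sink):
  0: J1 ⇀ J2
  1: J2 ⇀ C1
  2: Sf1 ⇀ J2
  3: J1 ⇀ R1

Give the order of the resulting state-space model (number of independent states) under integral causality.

1  (C1 all integral)

β2 stroke→Sf1  (source Sf1 imposes f)
β0 stroke→J2  (common-f at J2 fixed by 2)
β1 stroke→J2  (common-f at J2 fixed by 2)
β3 stroke→J1  (J1: bond 0 brought flow, rest push out)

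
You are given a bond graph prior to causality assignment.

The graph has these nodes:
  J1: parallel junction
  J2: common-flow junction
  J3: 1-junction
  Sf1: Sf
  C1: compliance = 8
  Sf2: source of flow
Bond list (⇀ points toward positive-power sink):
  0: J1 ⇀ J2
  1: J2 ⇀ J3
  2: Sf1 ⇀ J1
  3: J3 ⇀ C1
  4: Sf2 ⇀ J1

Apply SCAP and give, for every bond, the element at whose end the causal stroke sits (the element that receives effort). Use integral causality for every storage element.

bond 0 stroke at J1
bond 1 stroke at J2
bond 2 stroke at Sf1
bond 3 stroke at J3
bond 4 stroke at Sf2

#2 |Sf1  (Sf1 fixes flow; stroke at Sf1)
#4 |Sf2  (Sf2: flow source, stroke at near end)
#0 |J1  (J1 needs exactly one e-in)
#1 |J2  (1-jn J2 has f-setter on 0)
#3 |J3  (1-jn J3 has f-setter on 1)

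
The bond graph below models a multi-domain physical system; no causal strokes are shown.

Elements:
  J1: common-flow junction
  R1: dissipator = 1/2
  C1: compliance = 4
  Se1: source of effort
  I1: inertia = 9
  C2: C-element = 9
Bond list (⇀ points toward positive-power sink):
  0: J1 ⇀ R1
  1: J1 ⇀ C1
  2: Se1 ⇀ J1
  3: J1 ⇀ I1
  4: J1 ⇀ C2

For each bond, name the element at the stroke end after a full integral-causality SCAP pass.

#0 stroke at J1
#1 stroke at J1
#2 stroke at J1
#3 stroke at I1
#4 stroke at J1

β2 →J1  (source Se1 imposes e)
β1 →J1  (C1 outputs effort q/C1)
β3 →I1  (I1 integral (f out))
β0 →J1  (1-jn J1 has f-setter on 3)
β4 →J1  (J1: bond 3 brought flow, rest push out)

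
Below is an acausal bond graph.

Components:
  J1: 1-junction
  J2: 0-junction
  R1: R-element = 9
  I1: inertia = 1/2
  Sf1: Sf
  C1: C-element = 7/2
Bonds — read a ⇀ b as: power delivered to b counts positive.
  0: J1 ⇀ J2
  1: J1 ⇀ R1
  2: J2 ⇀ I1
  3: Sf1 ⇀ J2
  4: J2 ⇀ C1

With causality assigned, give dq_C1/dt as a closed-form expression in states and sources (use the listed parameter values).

β3 stroke at Sf1  (Sf1 fixes flow; stroke at Sf1)
β2 stroke at I1  (I1 outputs flow p/I1)
β4 stroke at J2  (C1 integral (e out))
β0 stroke at J1  (J2: bond 4 brought effort, rest push out)
β1 stroke at R1  (J1 needs exactly one f-in)

dq_C1/dt = F_Sf1 - 2*p_I1 - 2*q_C1/63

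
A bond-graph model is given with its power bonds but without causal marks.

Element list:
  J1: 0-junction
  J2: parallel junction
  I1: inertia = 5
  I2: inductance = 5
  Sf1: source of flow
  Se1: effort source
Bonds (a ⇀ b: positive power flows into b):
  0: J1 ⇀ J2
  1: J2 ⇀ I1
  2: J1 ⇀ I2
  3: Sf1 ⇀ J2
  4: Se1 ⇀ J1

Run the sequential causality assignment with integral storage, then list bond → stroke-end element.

b3 |Sf1  (Sf1: flow source, stroke at near end)
b4 |J1  (source Se1 imposes e)
b0 |J2  (J1: bond 4 brought effort, rest push out)
b2 |I2  (0-jn J1 has e-setter on 4)
b1 |I1  (0-jn J2 has e-setter on 0)

b0 stroke at J2
b1 stroke at I1
b2 stroke at I2
b3 stroke at Sf1
b4 stroke at J1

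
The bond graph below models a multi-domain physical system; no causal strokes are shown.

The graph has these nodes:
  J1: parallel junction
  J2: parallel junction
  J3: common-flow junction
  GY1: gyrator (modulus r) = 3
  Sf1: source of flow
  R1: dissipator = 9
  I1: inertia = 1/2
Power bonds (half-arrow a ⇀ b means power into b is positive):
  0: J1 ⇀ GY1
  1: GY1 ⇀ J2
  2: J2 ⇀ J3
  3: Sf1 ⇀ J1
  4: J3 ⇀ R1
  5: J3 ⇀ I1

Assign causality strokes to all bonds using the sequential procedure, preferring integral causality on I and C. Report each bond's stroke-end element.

#3 →Sf1  (Sf1: flow source, stroke at near end)
#0 →J1  (closing 0-jn rule on J1)
#1 →J2  (GY GY1: same side as bond 0)
#2 →J3  (J2 effort already set via bond 1)
#5 →I1  (prefer integral on I1)
#4 →J3  (J3 flow already set via bond 5)

bond 0 →J1
bond 1 →J2
bond 2 →J3
bond 3 →Sf1
bond 4 →J3
bond 5 →I1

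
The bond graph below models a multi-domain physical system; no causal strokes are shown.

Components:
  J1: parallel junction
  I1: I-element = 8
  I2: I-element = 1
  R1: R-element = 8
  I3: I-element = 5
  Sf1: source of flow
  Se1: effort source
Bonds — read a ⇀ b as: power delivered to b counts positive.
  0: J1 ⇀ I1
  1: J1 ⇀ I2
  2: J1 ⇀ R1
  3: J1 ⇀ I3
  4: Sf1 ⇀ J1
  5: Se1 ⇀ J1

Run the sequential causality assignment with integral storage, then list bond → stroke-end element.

bond 4 |Sf1  (Sf1 fixes flow; stroke at Sf1)
bond 5 |J1  (Se1: effort source, stroke at far end)
bond 0 |I1  (J1: bond 5 brought effort, rest push out)
bond 1 |I2  (J1 effort already set via bond 5)
bond 2 |R1  (0-jn J1 has e-setter on 5)
bond 3 |I3  (J1 effort already set via bond 5)

β0 stroke→I1
β1 stroke→I2
β2 stroke→R1
β3 stroke→I3
β4 stroke→Sf1
β5 stroke→J1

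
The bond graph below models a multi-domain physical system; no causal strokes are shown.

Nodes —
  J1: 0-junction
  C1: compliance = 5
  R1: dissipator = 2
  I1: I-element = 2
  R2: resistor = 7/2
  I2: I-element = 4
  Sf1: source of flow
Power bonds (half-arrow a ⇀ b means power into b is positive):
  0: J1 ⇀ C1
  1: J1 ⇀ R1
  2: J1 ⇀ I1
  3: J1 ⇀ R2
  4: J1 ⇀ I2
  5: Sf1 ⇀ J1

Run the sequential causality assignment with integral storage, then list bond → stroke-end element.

#0 |J1
#1 |R1
#2 |I1
#3 |R2
#4 |I2
#5 |Sf1

#5 →Sf1  (source Sf1 imposes f)
#0 →J1  (C1 outputs effort q/C1)
#1 →R1  (J1: bond 0 brought effort, rest push out)
#2 →I1  (0-jn J1 has e-setter on 0)
#3 →R2  (0-jn J1 has e-setter on 0)
#4 →I2  (common-e at J1 fixed by 0)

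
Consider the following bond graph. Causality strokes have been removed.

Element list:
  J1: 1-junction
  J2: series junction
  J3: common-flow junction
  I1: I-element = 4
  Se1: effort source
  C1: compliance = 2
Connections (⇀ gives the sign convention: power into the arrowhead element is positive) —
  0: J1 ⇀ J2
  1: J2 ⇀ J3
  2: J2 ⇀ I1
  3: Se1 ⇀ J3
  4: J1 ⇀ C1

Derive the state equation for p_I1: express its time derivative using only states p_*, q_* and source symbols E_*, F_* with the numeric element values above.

dp_I1/dt = E_Se1 - q_C1/2

#3 |J3  (Se1 (Se) sets effort on bond)
#1 |J2  (J3: last free bond brings flow in)
#2 |I1  (I1 outputs flow p/I1)
#0 |J2  (1-jn J2 has f-setter on 2)
#4 |J1  (J1: bond 0 brought flow, rest push out)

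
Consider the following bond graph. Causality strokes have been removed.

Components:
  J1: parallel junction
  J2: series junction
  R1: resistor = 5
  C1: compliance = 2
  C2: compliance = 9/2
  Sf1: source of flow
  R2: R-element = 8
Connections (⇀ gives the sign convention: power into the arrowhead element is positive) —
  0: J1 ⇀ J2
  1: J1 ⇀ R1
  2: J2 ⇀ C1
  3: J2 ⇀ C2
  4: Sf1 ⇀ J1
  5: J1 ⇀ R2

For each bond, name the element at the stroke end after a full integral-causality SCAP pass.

#4 |Sf1  (Sf1 fixes flow; stroke at Sf1)
#2 |J2  (C1 integral (e out))
#3 |J2  (C2: C, integral causality)
#0 |J1  (J2: last free bond brings flow in)
#1 |R1  (0-jn J1 has e-setter on 0)
#5 |R2  (0-jn J1 has e-setter on 0)

#0 stroke→J1
#1 stroke→R1
#2 stroke→J2
#3 stroke→J2
#4 stroke→Sf1
#5 stroke→R2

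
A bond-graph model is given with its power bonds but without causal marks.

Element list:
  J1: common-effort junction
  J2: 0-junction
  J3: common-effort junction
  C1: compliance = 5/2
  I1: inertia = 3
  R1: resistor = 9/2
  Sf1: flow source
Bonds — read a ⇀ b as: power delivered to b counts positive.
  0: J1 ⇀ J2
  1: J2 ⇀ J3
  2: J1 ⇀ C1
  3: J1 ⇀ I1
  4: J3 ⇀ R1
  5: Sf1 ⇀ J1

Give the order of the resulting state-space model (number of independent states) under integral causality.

2  (C1, I1 all integral)

#5 stroke at Sf1  (Sf1 (Sf) sets flow on bond)
#2 stroke at J1  (C1 outputs effort q/C1)
#0 stroke at J2  (common-e at J1 fixed by 2)
#3 stroke at I1  (0-jn J1 has e-setter on 2)
#1 stroke at J3  (0-jn J2 has e-setter on 0)
#4 stroke at R1  (J3: bond 1 brought effort, rest push out)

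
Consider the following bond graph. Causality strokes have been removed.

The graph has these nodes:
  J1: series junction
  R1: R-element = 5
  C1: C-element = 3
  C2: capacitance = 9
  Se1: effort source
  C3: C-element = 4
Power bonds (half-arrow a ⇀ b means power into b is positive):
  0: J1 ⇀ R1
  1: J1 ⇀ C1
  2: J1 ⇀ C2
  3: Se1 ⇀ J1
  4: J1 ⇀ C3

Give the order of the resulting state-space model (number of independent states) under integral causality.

β3 →J1  (Se1: effort source, stroke at far end)
β1 →J1  (C1: C, integral causality)
β2 →J1  (C2: C, integral causality)
β4 →J1  (C3 outputs effort q/C3)
β0 →R1  (J1 needs exactly one f-in)

3  (C1, C2, C3 all integral)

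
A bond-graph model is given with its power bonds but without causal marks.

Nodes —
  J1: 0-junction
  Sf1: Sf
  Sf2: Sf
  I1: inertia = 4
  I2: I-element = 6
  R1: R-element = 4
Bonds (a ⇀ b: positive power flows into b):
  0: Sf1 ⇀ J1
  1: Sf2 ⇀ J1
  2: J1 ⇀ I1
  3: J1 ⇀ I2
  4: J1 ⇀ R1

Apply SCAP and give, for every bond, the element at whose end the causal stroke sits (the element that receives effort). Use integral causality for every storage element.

#0 stroke→Sf1
#1 stroke→Sf2
#2 stroke→I1
#3 stroke→I2
#4 stroke→J1

β0 stroke→Sf1  (Sf1 fixes flow; stroke at Sf1)
β1 stroke→Sf2  (source Sf2 imposes f)
β2 stroke→I1  (I1 integral (f out))
β3 stroke→I2  (I2 integral (f out))
β4 stroke→J1  (J1: last free bond brings effort in)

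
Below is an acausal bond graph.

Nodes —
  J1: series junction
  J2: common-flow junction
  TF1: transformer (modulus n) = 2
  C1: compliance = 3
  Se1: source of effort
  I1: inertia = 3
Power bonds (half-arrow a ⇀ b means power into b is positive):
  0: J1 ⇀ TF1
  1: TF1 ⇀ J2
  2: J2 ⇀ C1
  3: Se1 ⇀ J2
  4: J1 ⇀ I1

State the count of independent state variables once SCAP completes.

bond 3 stroke→J2  (Se1 (Se) sets effort on bond)
bond 2 stroke→J2  (C1 integral (e out))
bond 1 stroke→TF1  (J2 needs exactly one f-in)
bond 0 stroke→J1  (TF1: transformer flips bond 1)
bond 4 stroke→I1  (J1: last free bond brings flow in)

2  (C1, I1 all integral)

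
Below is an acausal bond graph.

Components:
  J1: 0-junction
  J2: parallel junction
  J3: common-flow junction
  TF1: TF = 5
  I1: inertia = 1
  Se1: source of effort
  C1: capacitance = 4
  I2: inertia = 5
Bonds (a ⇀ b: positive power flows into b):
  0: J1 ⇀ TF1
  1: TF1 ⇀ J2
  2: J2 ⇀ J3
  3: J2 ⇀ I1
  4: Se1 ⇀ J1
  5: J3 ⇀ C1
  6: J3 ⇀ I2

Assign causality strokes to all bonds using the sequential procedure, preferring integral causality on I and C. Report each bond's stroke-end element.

#4 stroke→J1  (Se1: effort source, stroke at far end)
#0 stroke→TF1  (J1 effort already set via bond 4)
#1 stroke→J2  (TF TF1: opposite of bond 0)
#2 stroke→J3  (J2 effort already set via bond 1)
#3 stroke→I1  (common-e at J2 fixed by 1)
#5 stroke→J3  (C1: C, integral causality)
#6 stroke→I2  (J3: last free bond brings flow in)

bond 0 stroke→TF1
bond 1 stroke→J2
bond 2 stroke→J3
bond 3 stroke→I1
bond 4 stroke→J1
bond 5 stroke→J3
bond 6 stroke→I2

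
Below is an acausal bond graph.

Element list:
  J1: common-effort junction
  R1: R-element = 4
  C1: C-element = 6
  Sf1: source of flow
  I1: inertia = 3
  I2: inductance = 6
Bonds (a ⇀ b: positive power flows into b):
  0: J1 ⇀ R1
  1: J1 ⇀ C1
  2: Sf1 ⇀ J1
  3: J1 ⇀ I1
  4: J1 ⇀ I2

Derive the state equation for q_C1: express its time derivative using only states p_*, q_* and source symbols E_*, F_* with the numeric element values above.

dq_C1/dt = F_Sf1 - p_I1/3 - p_I2/6 - q_C1/24

b2 |Sf1  (Sf1 (Sf) sets flow on bond)
b1 |J1  (C1 integral (e out))
b0 |R1  (0-jn J1 has e-setter on 1)
b3 |I1  (J1 effort already set via bond 1)
b4 |I2  (J1 effort already set via bond 1)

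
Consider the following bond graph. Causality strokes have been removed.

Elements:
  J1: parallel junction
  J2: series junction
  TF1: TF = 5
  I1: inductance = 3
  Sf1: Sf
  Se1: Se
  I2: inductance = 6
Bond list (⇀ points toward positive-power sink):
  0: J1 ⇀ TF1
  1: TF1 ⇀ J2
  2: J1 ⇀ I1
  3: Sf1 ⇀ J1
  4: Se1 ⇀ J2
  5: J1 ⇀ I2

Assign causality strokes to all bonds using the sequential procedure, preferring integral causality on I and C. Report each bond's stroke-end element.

b3 |Sf1  (Sf1: flow source, stroke at near end)
b4 |J2  (Se1 (Se) sets effort on bond)
b1 |TF1  (only one flow-in slot at J2)
b0 |J1  (TF1 one-in-one-out from 1)
b2 |I1  (0-jn J1 has e-setter on 0)
b5 |I2  (J1 effort already set via bond 0)

#0 stroke at J1
#1 stroke at TF1
#2 stroke at I1
#3 stroke at Sf1
#4 stroke at J2
#5 stroke at I2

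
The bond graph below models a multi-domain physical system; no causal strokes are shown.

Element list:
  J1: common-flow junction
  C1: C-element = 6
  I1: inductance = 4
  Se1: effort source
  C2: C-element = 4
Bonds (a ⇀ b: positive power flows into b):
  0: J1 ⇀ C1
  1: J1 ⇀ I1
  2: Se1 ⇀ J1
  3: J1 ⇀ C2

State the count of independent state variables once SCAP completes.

3  (C1, C2, I1 all integral)

bond 2 →J1  (Se1 fixes effort; stroke away)
bond 0 →J1  (C1 integral (e out))
bond 1 →I1  (I1: I, integral causality)
bond 3 →J1  (common-f at J1 fixed by 1)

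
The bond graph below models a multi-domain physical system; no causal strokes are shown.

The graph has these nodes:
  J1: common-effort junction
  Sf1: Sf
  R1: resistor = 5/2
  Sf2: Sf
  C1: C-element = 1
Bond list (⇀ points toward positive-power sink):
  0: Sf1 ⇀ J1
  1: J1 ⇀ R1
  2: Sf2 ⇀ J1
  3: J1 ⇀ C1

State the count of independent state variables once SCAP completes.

#0 stroke→Sf1  (Sf1 fixes flow; stroke at Sf1)
#2 stroke→Sf2  (Sf2 fixes flow; stroke at Sf2)
#3 stroke→J1  (C1: C, integral causality)
#1 stroke→R1  (J1 effort already set via bond 3)

1  (C1 all integral)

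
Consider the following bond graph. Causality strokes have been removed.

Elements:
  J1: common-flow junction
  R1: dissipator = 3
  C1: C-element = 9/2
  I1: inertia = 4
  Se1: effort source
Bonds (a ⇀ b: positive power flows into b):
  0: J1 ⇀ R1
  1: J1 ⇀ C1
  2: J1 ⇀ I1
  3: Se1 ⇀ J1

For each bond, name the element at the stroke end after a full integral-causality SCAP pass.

b3 stroke at J1  (source Se1 imposes e)
b1 stroke at J1  (prefer integral on C1)
b2 stroke at I1  (I1 outputs flow p/I1)
b0 stroke at J1  (1-jn J1 has f-setter on 2)

bond 0 |J1
bond 1 |J1
bond 2 |I1
bond 3 |J1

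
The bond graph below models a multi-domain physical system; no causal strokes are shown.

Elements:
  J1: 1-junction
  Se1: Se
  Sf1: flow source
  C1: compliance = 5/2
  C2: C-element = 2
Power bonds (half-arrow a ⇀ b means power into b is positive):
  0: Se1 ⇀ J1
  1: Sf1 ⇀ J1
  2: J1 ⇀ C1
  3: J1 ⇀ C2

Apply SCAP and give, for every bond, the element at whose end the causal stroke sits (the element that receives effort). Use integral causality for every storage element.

bond 0 |J1
bond 1 |Sf1
bond 2 |J1
bond 3 |J1

β0 stroke→J1  (Se1: effort source, stroke at far end)
β1 stroke→Sf1  (Sf1: flow source, stroke at near end)
β2 stroke→J1  (J1 flow already set via bond 1)
β3 stroke→J1  (common-f at J1 fixed by 1)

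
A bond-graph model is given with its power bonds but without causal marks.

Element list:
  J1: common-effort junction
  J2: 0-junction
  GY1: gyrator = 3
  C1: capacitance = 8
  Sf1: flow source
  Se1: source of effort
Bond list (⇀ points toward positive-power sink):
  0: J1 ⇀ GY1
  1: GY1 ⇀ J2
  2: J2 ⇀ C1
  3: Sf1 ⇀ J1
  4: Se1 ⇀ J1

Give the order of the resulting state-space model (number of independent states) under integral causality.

b3 |Sf1  (source Sf1 imposes f)
b4 |J1  (Se1 fixes effort; stroke away)
b0 |GY1  (0-jn J1 has e-setter on 4)
b1 |GY1  (through GY1, causality inverts; strokes same side of GY1)
b2 |J2  (closing 0-jn rule on J2)

1  (C1 all integral)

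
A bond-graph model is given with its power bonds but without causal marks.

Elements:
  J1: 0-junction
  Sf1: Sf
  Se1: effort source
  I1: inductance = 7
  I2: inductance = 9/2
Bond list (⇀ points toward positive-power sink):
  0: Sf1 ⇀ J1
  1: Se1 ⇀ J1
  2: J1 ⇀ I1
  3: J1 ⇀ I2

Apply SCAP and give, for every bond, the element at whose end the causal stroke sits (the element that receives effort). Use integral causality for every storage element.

#0 →Sf1
#1 →J1
#2 →I1
#3 →I2

β0 stroke→Sf1  (Sf1 fixes flow; stroke at Sf1)
β1 stroke→J1  (Se1: effort source, stroke at far end)
β2 stroke→I1  (common-e at J1 fixed by 1)
β3 stroke→I2  (common-e at J1 fixed by 1)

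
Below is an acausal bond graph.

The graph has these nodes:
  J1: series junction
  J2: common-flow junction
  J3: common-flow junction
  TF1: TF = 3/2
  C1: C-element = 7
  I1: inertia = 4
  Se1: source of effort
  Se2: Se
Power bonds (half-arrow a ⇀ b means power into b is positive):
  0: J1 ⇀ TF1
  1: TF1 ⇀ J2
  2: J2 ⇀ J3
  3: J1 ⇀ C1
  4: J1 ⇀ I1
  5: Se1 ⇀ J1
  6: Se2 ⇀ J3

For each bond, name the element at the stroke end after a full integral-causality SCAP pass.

bond 5 stroke→J1  (Se1: effort source, stroke at far end)
bond 6 stroke→J3  (Se2: effort source, stroke at far end)
bond 2 stroke→J2  (closing 1-jn rule on J3)
bond 1 stroke→TF1  (J2: last free bond brings flow in)
bond 0 stroke→J1  (through TF1, causality passes straight; one stroke at TF1)
bond 3 stroke→J1  (C1 outputs effort q/C1)
bond 4 stroke→I1  (only one flow-in slot at J1)

β0 stroke at J1
β1 stroke at TF1
β2 stroke at J2
β3 stroke at J1
β4 stroke at I1
β5 stroke at J1
β6 stroke at J3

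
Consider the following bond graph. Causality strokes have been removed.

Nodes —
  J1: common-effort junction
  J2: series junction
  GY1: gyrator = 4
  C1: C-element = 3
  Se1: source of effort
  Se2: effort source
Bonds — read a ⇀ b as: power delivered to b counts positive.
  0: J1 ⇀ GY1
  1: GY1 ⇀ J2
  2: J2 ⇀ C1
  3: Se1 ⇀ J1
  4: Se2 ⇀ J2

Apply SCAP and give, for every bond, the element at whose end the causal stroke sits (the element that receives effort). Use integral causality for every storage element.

#0 stroke→GY1
#1 stroke→GY1
#2 stroke→J2
#3 stroke→J1
#4 stroke→J2

β3 stroke at J1  (Se1 fixes effort; stroke away)
β4 stroke at J2  (Se2 fixes effort; stroke away)
β0 stroke at GY1  (0-jn J1 has e-setter on 3)
β1 stroke at GY1  (GY1 both-in/both-out from 0)
β2 stroke at J2  (common-f at J2 fixed by 1)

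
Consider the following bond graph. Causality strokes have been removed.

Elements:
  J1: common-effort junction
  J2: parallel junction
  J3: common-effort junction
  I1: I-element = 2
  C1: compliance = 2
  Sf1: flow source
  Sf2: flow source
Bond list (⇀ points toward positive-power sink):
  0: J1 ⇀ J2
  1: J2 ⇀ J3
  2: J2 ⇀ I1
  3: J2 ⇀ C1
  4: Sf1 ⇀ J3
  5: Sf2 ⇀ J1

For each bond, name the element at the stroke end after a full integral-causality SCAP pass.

β4 →Sf1  (Sf1 fixes flow; stroke at Sf1)
β5 →Sf2  (Sf2: flow source, stroke at near end)
β0 →J1  (J1 needs exactly one e-in)
β1 →J3  (only one effort-in slot at J3)
β2 →I1  (prefer integral on I1)
β3 →J2  (J2 needs exactly one e-in)

bond 0 |J1
bond 1 |J3
bond 2 |I1
bond 3 |J2
bond 4 |Sf1
bond 5 |Sf2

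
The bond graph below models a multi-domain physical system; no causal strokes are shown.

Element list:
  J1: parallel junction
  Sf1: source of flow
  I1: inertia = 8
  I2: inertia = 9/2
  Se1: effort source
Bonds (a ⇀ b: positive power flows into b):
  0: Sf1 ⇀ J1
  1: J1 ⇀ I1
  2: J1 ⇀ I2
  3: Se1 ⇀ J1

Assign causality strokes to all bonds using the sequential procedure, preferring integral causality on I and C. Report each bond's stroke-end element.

#0 |Sf1  (Sf1 fixes flow; stroke at Sf1)
#3 |J1  (Se1 (Se) sets effort on bond)
#1 |I1  (0-jn J1 has e-setter on 3)
#2 |I2  (0-jn J1 has e-setter on 3)

β0 |Sf1
β1 |I1
β2 |I2
β3 |J1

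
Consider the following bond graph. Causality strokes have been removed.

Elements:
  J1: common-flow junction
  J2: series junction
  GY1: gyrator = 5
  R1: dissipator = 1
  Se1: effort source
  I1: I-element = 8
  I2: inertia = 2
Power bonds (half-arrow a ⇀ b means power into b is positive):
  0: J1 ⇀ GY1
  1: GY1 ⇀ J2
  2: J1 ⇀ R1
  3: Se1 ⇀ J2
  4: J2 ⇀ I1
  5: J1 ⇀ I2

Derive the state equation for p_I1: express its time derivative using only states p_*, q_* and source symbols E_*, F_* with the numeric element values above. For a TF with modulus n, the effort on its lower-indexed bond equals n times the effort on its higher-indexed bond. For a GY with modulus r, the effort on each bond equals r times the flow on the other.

dp_I1/dt = E_Se1 + 5*p_I2/2

bond 3 stroke→J2  (Se1: effort source, stroke at far end)
bond 4 stroke→I1  (prefer integral on I1)
bond 1 stroke→J2  (J2: bond 4 brought flow, rest push out)
bond 0 stroke→J1  (GY GY1: same side as bond 1)
bond 5 stroke→I2  (prefer integral on I2)
bond 2 stroke→J1  (J1 flow already set via bond 5)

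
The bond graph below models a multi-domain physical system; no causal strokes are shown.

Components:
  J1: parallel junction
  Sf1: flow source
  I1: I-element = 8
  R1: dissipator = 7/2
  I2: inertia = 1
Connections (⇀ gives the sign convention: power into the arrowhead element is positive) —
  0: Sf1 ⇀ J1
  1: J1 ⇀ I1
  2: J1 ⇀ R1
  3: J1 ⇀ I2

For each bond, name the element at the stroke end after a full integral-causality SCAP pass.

bond 0 stroke→Sf1
bond 1 stroke→I1
bond 2 stroke→J1
bond 3 stroke→I2

#0 stroke at Sf1  (Sf1 (Sf) sets flow on bond)
#1 stroke at I1  (prefer integral on I1)
#3 stroke at I2  (I2: I, integral causality)
#2 stroke at J1  (closing 0-jn rule on J1)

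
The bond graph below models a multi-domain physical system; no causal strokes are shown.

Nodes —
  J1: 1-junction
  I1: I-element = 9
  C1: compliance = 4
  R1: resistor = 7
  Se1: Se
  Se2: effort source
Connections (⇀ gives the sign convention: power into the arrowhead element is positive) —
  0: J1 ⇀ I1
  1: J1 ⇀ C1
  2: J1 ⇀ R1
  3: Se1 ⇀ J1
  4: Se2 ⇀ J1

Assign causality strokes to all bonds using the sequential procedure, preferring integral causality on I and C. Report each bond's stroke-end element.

β0 |I1
β1 |J1
β2 |J1
β3 |J1
β4 |J1

β3 stroke→J1  (source Se1 imposes e)
β4 stroke→J1  (Se2 fixes effort; stroke away)
β0 stroke→I1  (I1 integral (f out))
β1 stroke→J1  (common-f at J1 fixed by 0)
β2 stroke→J1  (1-jn J1 has f-setter on 0)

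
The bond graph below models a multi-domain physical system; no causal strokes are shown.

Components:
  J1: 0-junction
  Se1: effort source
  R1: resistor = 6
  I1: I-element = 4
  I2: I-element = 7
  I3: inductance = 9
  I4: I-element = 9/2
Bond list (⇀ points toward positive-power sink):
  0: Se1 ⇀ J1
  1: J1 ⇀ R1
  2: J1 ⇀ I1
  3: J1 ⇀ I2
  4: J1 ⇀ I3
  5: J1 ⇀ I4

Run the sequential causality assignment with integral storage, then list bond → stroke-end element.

β0 →J1
β1 →R1
β2 →I1
β3 →I2
β4 →I3
β5 →I4

bond 0 stroke at J1  (Se1: effort source, stroke at far end)
bond 1 stroke at R1  (J1: bond 0 brought effort, rest push out)
bond 2 stroke at I1  (common-e at J1 fixed by 0)
bond 3 stroke at I2  (J1 effort already set via bond 0)
bond 4 stroke at I3  (common-e at J1 fixed by 0)
bond 5 stroke at I4  (0-jn J1 has e-setter on 0)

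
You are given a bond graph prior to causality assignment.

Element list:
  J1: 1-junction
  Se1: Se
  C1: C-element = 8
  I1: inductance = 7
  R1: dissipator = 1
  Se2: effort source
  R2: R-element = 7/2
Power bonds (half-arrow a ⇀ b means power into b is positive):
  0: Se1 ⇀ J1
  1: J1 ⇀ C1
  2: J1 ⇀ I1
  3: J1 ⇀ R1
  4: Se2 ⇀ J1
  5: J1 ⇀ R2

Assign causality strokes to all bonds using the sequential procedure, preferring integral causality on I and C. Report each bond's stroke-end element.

#0 →J1  (Se1 (Se) sets effort on bond)
#4 →J1  (Se2 fixes effort; stroke away)
#1 →J1  (C1: C, integral causality)
#2 →I1  (prefer integral on I1)
#3 →J1  (1-jn J1 has f-setter on 2)
#5 →J1  (J1: bond 2 brought flow, rest push out)

bond 0 →J1
bond 1 →J1
bond 2 →I1
bond 3 →J1
bond 4 →J1
bond 5 →J1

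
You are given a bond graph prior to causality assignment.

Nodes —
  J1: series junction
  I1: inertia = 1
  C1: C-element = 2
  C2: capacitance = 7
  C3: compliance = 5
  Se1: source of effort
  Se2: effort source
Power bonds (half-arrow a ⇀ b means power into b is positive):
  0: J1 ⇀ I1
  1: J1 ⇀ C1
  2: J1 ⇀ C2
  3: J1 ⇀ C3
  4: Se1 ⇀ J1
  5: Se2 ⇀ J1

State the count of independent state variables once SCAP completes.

b4 |J1  (Se1 fixes effort; stroke away)
b5 |J1  (Se2 fixes effort; stroke away)
b0 |I1  (prefer integral on I1)
b1 |J1  (common-f at J1 fixed by 0)
b2 |J1  (J1 flow already set via bond 0)
b3 |J1  (J1 flow already set via bond 0)

4  (C1, C2, C3, I1 all integral)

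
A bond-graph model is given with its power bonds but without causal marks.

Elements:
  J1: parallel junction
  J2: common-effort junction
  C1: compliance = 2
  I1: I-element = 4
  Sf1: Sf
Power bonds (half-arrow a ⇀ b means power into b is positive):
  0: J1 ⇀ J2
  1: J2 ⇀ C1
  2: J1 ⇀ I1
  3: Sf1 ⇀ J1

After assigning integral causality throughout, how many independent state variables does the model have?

bond 3 |Sf1  (Sf1 fixes flow; stroke at Sf1)
bond 1 |J2  (C1: C, integral causality)
bond 0 |J1  (common-e at J2 fixed by 1)
bond 2 |I1  (J1 effort already set via bond 0)

2  (C1, I1 all integral)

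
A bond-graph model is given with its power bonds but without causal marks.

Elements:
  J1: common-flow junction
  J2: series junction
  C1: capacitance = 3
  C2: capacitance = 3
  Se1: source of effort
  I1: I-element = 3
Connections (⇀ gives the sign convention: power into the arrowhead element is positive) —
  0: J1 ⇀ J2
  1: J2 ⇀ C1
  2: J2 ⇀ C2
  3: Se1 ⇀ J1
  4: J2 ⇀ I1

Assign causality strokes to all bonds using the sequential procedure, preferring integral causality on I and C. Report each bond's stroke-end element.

b0 →J2
b1 →J2
b2 →J2
b3 →J1
b4 →I1

β3 →J1  (Se1: effort source, stroke at far end)
β0 →J2  (J1: last free bond brings flow in)
β1 →J2  (C1 outputs effort q/C1)
β2 →J2  (prefer integral on C2)
β4 →I1  (closing 1-jn rule on J2)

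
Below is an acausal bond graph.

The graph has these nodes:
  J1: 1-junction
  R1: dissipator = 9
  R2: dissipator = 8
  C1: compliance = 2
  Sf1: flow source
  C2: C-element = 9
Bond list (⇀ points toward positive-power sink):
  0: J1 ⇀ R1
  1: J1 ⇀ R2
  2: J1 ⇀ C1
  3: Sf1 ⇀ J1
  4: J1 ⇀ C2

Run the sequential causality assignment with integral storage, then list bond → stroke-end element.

β0 stroke→J1
β1 stroke→J1
β2 stroke→J1
β3 stroke→Sf1
β4 stroke→J1

bond 3 stroke at Sf1  (Sf1: flow source, stroke at near end)
bond 0 stroke at J1  (common-f at J1 fixed by 3)
bond 1 stroke at J1  (J1 flow already set via bond 3)
bond 2 stroke at J1  (J1: bond 3 brought flow, rest push out)
bond 4 stroke at J1  (1-jn J1 has f-setter on 3)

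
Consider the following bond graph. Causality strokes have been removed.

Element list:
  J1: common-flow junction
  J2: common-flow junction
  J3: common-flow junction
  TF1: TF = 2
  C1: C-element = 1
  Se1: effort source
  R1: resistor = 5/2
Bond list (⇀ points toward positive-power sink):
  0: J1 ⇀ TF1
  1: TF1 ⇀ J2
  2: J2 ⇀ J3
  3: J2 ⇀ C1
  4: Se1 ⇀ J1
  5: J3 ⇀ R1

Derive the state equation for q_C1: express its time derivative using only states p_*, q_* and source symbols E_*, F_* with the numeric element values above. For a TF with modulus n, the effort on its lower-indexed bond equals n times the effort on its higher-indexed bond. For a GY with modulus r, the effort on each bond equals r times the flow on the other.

β4 →J1  (Se1 fixes effort; stroke away)
β0 →TF1  (closing 1-jn rule on J1)
β1 →J2  (through TF1, causality passes straight; one stroke at TF1)
β3 →J2  (C1 integral (e out))
β2 →J3  (J2 needs exactly one f-in)
β5 →R1  (J3 needs exactly one f-in)

dq_C1/dt = E_Se1/5 - 2*q_C1/5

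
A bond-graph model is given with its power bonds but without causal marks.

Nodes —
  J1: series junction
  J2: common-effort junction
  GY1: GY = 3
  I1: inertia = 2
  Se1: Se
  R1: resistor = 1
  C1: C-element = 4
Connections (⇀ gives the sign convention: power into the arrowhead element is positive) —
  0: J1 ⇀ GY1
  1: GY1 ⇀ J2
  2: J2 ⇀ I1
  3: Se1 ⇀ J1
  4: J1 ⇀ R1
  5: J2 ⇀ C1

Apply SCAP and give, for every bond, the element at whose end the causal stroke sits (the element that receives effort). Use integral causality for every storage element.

b3 stroke→J1  (Se1 (Se) sets effort on bond)
b2 stroke→I1  (I1 outputs flow p/I1)
b5 stroke→J2  (prefer integral on C1)
b1 stroke→GY1  (common-e at J2 fixed by 5)
b0 stroke→GY1  (GY1: gyrator matches bond 1)
b4 stroke→J1  (J1 flow already set via bond 0)

#0 stroke→GY1
#1 stroke→GY1
#2 stroke→I1
#3 stroke→J1
#4 stroke→J1
#5 stroke→J2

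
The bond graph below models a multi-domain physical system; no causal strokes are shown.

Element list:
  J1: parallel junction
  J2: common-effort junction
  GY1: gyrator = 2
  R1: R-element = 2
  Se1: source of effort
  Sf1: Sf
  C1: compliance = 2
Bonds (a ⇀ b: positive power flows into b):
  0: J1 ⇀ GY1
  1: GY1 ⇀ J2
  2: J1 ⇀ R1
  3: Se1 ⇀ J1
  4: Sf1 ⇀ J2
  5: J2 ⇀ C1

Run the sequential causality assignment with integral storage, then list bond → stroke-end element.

bond 0 stroke→GY1
bond 1 stroke→GY1
bond 2 stroke→R1
bond 3 stroke→J1
bond 4 stroke→Sf1
bond 5 stroke→J2

β3 |J1  (Se1 fixes effort; stroke away)
β4 |Sf1  (source Sf1 imposes f)
β0 |GY1  (J1: bond 3 brought effort, rest push out)
β2 |R1  (0-jn J1 has e-setter on 3)
β1 |GY1  (through GY1, causality inverts; strokes same side of GY1)
β5 |J2  (J2 needs exactly one e-in)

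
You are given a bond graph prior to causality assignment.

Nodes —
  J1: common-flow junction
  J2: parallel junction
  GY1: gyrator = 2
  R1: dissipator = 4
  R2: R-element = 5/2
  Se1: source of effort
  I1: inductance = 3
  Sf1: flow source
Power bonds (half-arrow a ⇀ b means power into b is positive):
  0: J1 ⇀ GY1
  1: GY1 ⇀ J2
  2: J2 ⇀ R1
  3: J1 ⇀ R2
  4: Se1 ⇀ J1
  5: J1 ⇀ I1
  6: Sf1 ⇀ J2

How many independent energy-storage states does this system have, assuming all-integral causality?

1  (I1 all integral)

b4 →J1  (Se1: effort source, stroke at far end)
b6 →Sf1  (source Sf1 imposes f)
b5 →I1  (I1 outputs flow p/I1)
b0 →J1  (common-f at J1 fixed by 5)
b3 →J1  (1-jn J1 has f-setter on 5)
b1 →J2  (GY GY1: same side as bond 0)
b2 →R1  (0-jn J2 has e-setter on 1)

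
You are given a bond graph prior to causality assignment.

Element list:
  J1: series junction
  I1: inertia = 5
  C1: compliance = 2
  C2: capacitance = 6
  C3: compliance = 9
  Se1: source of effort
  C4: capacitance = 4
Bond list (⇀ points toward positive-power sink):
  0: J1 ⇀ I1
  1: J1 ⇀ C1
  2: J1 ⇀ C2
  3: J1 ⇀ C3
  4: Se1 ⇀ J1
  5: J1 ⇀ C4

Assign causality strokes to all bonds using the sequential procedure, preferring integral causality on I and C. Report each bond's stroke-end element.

#0 |I1
#1 |J1
#2 |J1
#3 |J1
#4 |J1
#5 |J1

#4 stroke→J1  (Se1 fixes effort; stroke away)
#0 stroke→I1  (I1 integral (f out))
#1 stroke→J1  (1-jn J1 has f-setter on 0)
#2 stroke→J1  (J1: bond 0 brought flow, rest push out)
#3 stroke→J1  (J1: bond 0 brought flow, rest push out)
#5 stroke→J1  (J1 flow already set via bond 0)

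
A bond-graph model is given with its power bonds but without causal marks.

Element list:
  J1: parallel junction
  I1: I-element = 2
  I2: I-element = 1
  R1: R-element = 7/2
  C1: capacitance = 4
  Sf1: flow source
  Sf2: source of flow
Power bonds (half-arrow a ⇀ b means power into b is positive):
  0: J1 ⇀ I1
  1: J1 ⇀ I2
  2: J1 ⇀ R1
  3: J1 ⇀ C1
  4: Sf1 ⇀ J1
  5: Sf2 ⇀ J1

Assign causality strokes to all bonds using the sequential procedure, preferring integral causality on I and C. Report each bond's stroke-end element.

β0 |I1
β1 |I2
β2 |R1
β3 |J1
β4 |Sf1
β5 |Sf2

β4 stroke→Sf1  (Sf1 (Sf) sets flow on bond)
β5 stroke→Sf2  (Sf2 (Sf) sets flow on bond)
β0 stroke→I1  (prefer integral on I1)
β1 stroke→I2  (I2 integral (f out))
β3 stroke→J1  (prefer integral on C1)
β2 stroke→R1  (common-e at J1 fixed by 3)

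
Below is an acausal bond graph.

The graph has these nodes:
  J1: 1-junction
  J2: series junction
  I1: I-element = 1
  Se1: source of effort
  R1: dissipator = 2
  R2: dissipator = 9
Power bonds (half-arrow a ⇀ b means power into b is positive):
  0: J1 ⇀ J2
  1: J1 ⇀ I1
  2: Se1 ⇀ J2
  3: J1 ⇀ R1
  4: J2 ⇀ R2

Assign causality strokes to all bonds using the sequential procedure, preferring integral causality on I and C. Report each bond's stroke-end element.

β0 stroke at J1
β1 stroke at I1
β2 stroke at J2
β3 stroke at J1
β4 stroke at J2

bond 2 →J2  (Se1 (Se) sets effort on bond)
bond 1 →I1  (I1 integral (f out))
bond 0 →J1  (J1 flow already set via bond 1)
bond 3 →J1  (J1: bond 1 brought flow, rest push out)
bond 4 →J2  (J2 flow already set via bond 0)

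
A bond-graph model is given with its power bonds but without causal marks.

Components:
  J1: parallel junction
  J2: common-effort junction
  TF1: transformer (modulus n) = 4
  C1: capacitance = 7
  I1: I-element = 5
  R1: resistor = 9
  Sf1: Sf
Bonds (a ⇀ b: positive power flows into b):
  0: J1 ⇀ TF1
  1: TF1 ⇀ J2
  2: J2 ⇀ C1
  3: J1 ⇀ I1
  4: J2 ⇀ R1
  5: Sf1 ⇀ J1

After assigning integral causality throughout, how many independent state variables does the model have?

b5 stroke at Sf1  (Sf1 (Sf) sets flow on bond)
b2 stroke at J2  (C1 integral (e out))
b1 stroke at TF1  (J2: bond 2 brought effort, rest push out)
b4 stroke at R1  (J2: bond 2 brought effort, rest push out)
b0 stroke at J1  (TF1: transformer flips bond 1)
b3 stroke at I1  (common-e at J1 fixed by 0)

2  (C1, I1 all integral)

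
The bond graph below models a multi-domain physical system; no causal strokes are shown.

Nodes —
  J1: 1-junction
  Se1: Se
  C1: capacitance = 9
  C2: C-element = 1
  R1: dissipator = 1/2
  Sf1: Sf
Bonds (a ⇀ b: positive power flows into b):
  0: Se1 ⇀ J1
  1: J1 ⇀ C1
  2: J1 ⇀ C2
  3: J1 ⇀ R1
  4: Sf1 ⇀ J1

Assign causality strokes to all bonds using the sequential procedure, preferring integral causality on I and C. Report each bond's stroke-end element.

β0 stroke→J1  (source Se1 imposes e)
β4 stroke→Sf1  (Sf1: flow source, stroke at near end)
β1 stroke→J1  (common-f at J1 fixed by 4)
β2 stroke→J1  (1-jn J1 has f-setter on 4)
β3 stroke→J1  (common-f at J1 fixed by 4)

b0 stroke→J1
b1 stroke→J1
b2 stroke→J1
b3 stroke→J1
b4 stroke→Sf1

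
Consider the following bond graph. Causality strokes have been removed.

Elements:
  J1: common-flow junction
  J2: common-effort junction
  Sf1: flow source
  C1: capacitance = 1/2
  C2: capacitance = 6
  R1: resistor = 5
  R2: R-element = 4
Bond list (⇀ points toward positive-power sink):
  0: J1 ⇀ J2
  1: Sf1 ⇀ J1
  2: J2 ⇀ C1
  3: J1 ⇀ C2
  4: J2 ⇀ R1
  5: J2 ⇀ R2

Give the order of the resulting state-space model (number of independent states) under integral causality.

#1 stroke at Sf1  (source Sf1 imposes f)
#0 stroke at J1  (1-jn J1 has f-setter on 1)
#3 stroke at J1  (J1 flow already set via bond 1)
#2 stroke at J2  (C1: C, integral causality)
#4 stroke at R1  (0-jn J2 has e-setter on 2)
#5 stroke at R2  (common-e at J2 fixed by 2)

2  (C1, C2 all integral)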